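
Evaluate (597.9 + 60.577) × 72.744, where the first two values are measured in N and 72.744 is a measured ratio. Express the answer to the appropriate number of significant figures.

597.9 N + 60.577 N = 658.477 N; the sum is limited to 1 decimal place (4 s.f.).
Carrying full precision, 658.477 × 72.744 = 47900.250888 N; 72.744 has 5 s.f., so the result keeps min(4, 5) = 4 s.f.
Rounded to 4 significant figures: 4.790 × 10^4 N.

4.790 × 10^4 N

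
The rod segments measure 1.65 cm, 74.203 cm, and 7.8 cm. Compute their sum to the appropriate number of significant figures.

83.7 cm

1.65 cm + 74.203 cm + 7.8 cm = 83.653 cm.
Addition/subtraction keeps the fewest decimal places: 1.65 → 2 decimal places, 74.203 → 3 decimal places, 7.8 → 1 decimal place; limit is 1.
Rounded to 1 decimal place: 83.7 cm.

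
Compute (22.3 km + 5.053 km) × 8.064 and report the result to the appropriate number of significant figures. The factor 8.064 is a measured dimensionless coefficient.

22.3 km + 5.053 km = 27.353 km; the sum is limited to 1 decimal place (3 s.f.).
Carrying full precision, 27.353 × 8.064 = 220.574592 km; 8.064 has 4 s.f., so the result keeps min(3, 4) = 3 s.f.
Rounded to 3 significant figures: 221 km.

221 km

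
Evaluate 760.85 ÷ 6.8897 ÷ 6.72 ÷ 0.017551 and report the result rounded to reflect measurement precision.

760.85 ÷ 6.8897 ÷ 6.72 ÷ 0.017551 = 936.327101417…
Multiplication/division keeps the fewest significant figures: 760.85 → 5 s.f., 6.8897 → 5 s.f., 6.72 → 3 s.f., 0.017551 → 5 s.f.; limit is 3.
Rounded to 3 significant figures: 936.

936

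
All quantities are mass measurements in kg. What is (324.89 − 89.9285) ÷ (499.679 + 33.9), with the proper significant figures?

0.4403

324.89 − 89.9285 = 234.9615, limited to 2 d.p. → 5 s.f.; 499.679 + 33.9 = 533.579, limited to 1 d.p. → 4 s.f.
Carrying full precision, 234.9615 ÷ 533.579 = 0.440349976292…; keep min(5, 4) = 4 s.f.
Rounded to 4 significant figures: 0.4403.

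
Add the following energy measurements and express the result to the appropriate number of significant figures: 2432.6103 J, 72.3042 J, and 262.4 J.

2767.3 J

2432.6103 J + 72.3042 J + 262.4 J = 2767.3145 J.
Addition/subtraction keeps the fewest decimal places: 2432.6103 → 4 decimal places, 72.3042 → 4 decimal places, 262.4 → 1 decimal place; limit is 1.
Rounded to 1 decimal place: 2767.3 J.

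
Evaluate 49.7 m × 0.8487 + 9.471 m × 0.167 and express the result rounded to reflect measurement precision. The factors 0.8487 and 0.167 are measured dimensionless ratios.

49.7 × 0.8487 = 42.18039 → 42.2 m (3 s.f., last digit at the 10^-1 place).
9.471 × 0.167 = 1.581657 → 1.58 m (3 s.f., last digit at the 10^-2 place).
Sum: 43.762047 m; keep the coarser place, 10^-1.
Result: 43.8 m.

43.8 m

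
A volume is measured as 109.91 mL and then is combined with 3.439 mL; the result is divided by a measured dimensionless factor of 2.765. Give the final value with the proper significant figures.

109.91 mL + 3.439 mL = 113.349 mL; the sum is limited to 2 decimal places (5 s.f.).
Carrying full precision, 113.349 ÷ 2.765 = 40.9942133816… mL; 2.765 has 4 s.f., so the result keeps min(5, 4) = 4 s.f.
Rounded to 4 significant figures: 40.99 mL.

40.99 mL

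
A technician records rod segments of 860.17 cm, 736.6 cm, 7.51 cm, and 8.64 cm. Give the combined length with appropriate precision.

1612.9 cm

860.17 cm + 736.6 cm + 7.51 cm + 8.64 cm = 1612.92 cm.
Addition/subtraction keeps the fewest decimal places: 860.17 → 2 decimal places, 736.6 → 1 decimal place, 7.51 → 2 decimal places, 8.64 → 2 decimal places; limit is 1.
Rounded to 1 decimal place: 1612.9 cm.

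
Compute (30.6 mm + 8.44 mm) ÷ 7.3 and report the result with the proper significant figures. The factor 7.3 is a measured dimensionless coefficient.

30.6 mm + 8.44 mm = 39.04 mm; the sum is limited to 1 decimal place (3 s.f.).
Carrying full precision, 39.04 ÷ 7.3 = 5.34794520548… mm; 7.3 has 2 s.f., so the result keeps min(3, 2) = 2 s.f.
Rounded to 2 significant figures: 5.3 mm.

5.3 mm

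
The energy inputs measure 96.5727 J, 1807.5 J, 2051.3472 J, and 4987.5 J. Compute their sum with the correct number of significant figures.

8942.9 J

96.5727 J + 1807.5 J + 2051.3472 J + 4987.5 J = 8942.9199 J.
Addition/subtraction keeps the fewest decimal places: 96.5727 → 4 decimal places, 1807.5 → 1 decimal place, 2051.3472 → 4 decimal places, 4987.5 → 1 decimal place; limit is 1.
Rounded to 1 decimal place: 8942.9 J.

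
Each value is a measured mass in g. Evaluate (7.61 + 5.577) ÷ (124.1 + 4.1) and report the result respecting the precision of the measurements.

0.1029

7.61 + 5.577 = 13.187, limited to 2 d.p. → 4 s.f.; 124.1 + 4.1 = 128.2, limited to 1 d.p. → 4 s.f.
Carrying full precision, 13.187 ÷ 128.2 = 0.102862714509…; keep min(4, 4) = 4 s.f.
Rounded to 4 significant figures: 0.1029.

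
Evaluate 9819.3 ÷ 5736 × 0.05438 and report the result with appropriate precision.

9819.3 ÷ 5736 × 0.05438 = 0.0930916202929…
Multiplication/division keeps the fewest significant figures: 9819.3 → 5 s.f., 5736 → 4 s.f., 0.05438 → 4 s.f.; limit is 4.
Rounded to 4 significant figures: 0.09309.

0.09309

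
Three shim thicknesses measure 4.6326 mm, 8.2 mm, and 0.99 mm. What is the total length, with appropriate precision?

13.8 mm

4.6326 mm + 8.2 mm + 0.99 mm = 13.8226 mm.
Addition/subtraction keeps the fewest decimal places: 4.6326 → 4 decimal places, 8.2 → 1 decimal place, 0.99 → 2 decimal places; limit is 1.
Rounded to 1 decimal place: 13.8 mm.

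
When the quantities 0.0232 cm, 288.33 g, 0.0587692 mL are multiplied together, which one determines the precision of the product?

0.0232 cm

0.0232 cm → 3 s.f.; 288.33 g → 5 s.f.; 0.0587692 mL → 6 s.f.
The fewest is 3 significant figures, from 0.0232 cm.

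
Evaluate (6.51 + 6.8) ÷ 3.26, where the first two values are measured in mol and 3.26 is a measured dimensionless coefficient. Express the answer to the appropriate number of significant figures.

4.08 mol

6.51 mol + 6.8 mol = 13.31 mol; the sum is limited to 1 decimal place (3 s.f.).
Carrying full precision, 13.31 ÷ 3.26 = 4.08282208589… mol; 3.26 has 3 s.f., so the result keeps min(3, 3) = 3 s.f.
Rounded to 3 significant figures: 4.08 mol.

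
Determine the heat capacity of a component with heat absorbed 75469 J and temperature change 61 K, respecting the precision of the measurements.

heat capacity = 75469 J ÷ 61 K = 1237.19672131… J/K.
75469 has 5 significant figures; 61 has 2.
Division/multiplication keeps the fewest: 2 significant figures.
Rounded: 1.2 × 10³ J/K.

1.2 × 10³ J/K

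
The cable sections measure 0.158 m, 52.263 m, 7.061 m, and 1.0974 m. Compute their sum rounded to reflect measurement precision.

60.579 m

0.158 m + 52.263 m + 7.061 m + 1.0974 m = 60.5794 m.
Addition/subtraction keeps the fewest decimal places: 0.158 → 3 decimal places, 52.263 → 3 decimal places, 7.061 → 3 decimal places, 1.0974 → 4 decimal places; limit is 3.
Rounded to 3 decimal places: 60.579 m.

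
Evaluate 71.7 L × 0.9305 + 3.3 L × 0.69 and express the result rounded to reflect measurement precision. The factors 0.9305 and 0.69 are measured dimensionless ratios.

69.0 L

71.7 × 0.9305 = 66.71685 → 66.7 L (3 s.f., last digit at the 10^-1 place).
3.3 × 0.69 = 2.277 → 2.3 L (2 s.f., last digit at the 10^-1 place).
Sum: 68.99385 L; keep the coarser place, 10^-1.
Result: 69.0 L.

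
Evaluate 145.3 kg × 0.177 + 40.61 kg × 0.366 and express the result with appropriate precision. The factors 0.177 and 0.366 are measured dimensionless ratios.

40.6 kg

145.3 × 0.177 = 25.7181 → 25.7 kg (3 s.f., last digit at the 10^-1 place).
40.61 × 0.366 = 14.86326 → 14.9 kg (3 s.f., last digit at the 10^-1 place).
Sum: 40.58136 kg; keep the coarser place, 10^-1.
Result: 40.6 kg.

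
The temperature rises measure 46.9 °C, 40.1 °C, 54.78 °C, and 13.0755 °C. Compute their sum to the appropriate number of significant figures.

46.9 °C + 40.1 °C + 54.78 °C + 13.0755 °C = 154.8555 °C.
Addition/subtraction keeps the fewest decimal places: 46.9 → 1 decimal place, 40.1 → 1 decimal place, 54.78 → 2 decimal places, 13.0755 → 4 decimal places; limit is 1.
Rounded to 1 decimal place: 154.9 °C.

154.9 °C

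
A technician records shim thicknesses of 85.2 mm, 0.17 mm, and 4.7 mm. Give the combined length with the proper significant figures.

85.2 mm + 0.17 mm + 4.7 mm = 90.07 mm.
Addition/subtraction keeps the fewest decimal places: 85.2 → 1 decimal place, 0.17 → 2 decimal places, 4.7 → 1 decimal place; limit is 1.
Rounded to 1 decimal place: 90.1 mm.

90.1 mm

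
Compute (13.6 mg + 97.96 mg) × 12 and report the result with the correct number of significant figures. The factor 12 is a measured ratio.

13.6 mg + 97.96 mg = 111.56 mg; the sum is limited to 1 decimal place (4 s.f.).
Carrying full precision, 111.56 × 12 = 1338.72 mg; 12 has 2 s.f., so the result keeps min(4, 2) = 2 s.f.
Rounded to 2 significant figures: 1.3 × 10³ mg.

1.3 × 10³ mg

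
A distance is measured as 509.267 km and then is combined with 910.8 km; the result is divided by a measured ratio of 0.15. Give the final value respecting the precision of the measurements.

9.5 × 10³ km

509.267 km + 910.8 km = 1420.067 km; the sum is limited to 1 decimal place (5 s.f.).
Carrying full precision, 1420.067 ÷ 0.15 = 9467.11333333… km; 0.15 has 2 s.f., so the result keeps min(5, 2) = 2 s.f.
Rounded to 2 significant figures: 9.5 × 10³ km.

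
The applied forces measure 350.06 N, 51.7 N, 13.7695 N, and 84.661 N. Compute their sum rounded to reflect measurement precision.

350.06 N + 51.7 N + 13.7695 N + 84.661 N = 500.1905 N.
Addition/subtraction keeps the fewest decimal places: 350.06 → 2 decimal places, 51.7 → 1 decimal place, 13.7695 → 4 decimal places, 84.661 → 3 decimal places; limit is 1.
Rounded to 1 decimal place: 500.2 N.

500.2 N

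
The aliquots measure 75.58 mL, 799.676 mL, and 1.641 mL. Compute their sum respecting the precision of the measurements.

876.90 mL

75.58 mL + 799.676 mL + 1.641 mL = 876.897 mL.
Addition/subtraction keeps the fewest decimal places: 75.58 → 2 decimal places, 799.676 → 3 decimal places, 1.641 → 3 decimal places; limit is 2.
Rounded to 2 decimal places: 876.90 mL.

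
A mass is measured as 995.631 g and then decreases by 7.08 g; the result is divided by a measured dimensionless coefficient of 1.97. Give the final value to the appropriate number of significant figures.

995.631 g − 7.08 g = 988.551 g; the difference is limited to 2 decimal places (5 s.f.).
Carrying full precision, 988.551 ÷ 1.97 = 501.802538071… g; 1.97 has 3 s.f., so the result keeps min(5, 3) = 3 s.f.
Rounded to 3 significant figures: 502 g.

502 g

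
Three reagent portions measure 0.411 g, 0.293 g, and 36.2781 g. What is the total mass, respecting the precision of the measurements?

36.982 g

0.411 g + 0.293 g + 36.2781 g = 36.9821 g.
Addition/subtraction keeps the fewest decimal places: 0.411 → 3 decimal places, 0.293 → 3 decimal places, 36.2781 → 4 decimal places; limit is 3.
Rounded to 3 decimal places: 36.982 g.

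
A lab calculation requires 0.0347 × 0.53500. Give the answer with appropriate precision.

0.0186

0.0347 × 0.53500 = 0.0185645
Multiplication/division keeps the fewest significant figures: 0.0347 → 3 s.f., 0.53500 → 5 s.f.; limit is 3.
Rounded to 3 significant figures: 0.0186.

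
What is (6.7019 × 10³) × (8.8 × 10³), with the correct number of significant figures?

(6.7019 × 10³) × (8.8 × 10³) = 58976720
Multiplication/division keeps the fewest significant figures: 6.7019 × 10³ → 5 s.f., 8.8 × 10³ → 2 s.f.; limit is 2.
Rounded to 2 significant figures: 5.9 × 10⁷.

5.9 × 10⁷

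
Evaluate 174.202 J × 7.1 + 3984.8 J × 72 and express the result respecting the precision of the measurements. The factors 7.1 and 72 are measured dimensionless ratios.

2.9 × 10⁵ J

174.202 × 7.1 = 1236.8342 → 1.2 × 10³ J (2 s.f., last digit at the 10^2 place).
3984.8 × 72 = 286905.6 → 2.9 × 10⁵ J (2 s.f., last digit at the 10^4 place).
Sum: 288142.4342 J; keep the coarser place, 10^4.
Result: 2.9 × 10⁵ J.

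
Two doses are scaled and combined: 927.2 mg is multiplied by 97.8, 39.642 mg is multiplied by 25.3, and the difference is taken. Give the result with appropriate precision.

927.2 × 97.8 = 90680.16 → 9.07 × 10⁴ mg (3 s.f., last digit at the 10^2 place).
39.642 × 25.3 = 1002.9426 → 1.00 × 10³ mg (3 s.f., last digit at the 10^1 place).
Difference: 89677.2174 mg; keep the coarser place, 10^2.
Result: 8.97 × 10⁴ mg.

8.97 × 10⁴ mg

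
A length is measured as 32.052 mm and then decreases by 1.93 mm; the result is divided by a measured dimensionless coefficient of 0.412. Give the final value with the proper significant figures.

32.052 mm − 1.93 mm = 30.122 mm; the difference is limited to 2 decimal places (4 s.f.).
Carrying full precision, 30.122 ÷ 0.412 = 73.1116504854… mm; 0.412 has 3 s.f., so the result keeps min(4, 3) = 3 s.f.
Rounded to 3 significant figures: 73.1 mm.

73.1 mm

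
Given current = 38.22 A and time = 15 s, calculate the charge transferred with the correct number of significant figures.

5.7 × 10² C

charge transferred = 38.22 A × 15 s = 573.3 C.
38.22 has 4 significant figures; 15 has 2.
Division/multiplication keeps the fewest: 2 significant figures.
Rounded: 5.7 × 10² C.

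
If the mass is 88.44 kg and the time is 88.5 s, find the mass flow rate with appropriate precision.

mass flow rate = 88.44 kg ÷ 88.5 s = 0.999322033898… kg/s.
88.44 has 4 significant figures; 88.5 has 3.
Division/multiplication keeps the fewest: 3 significant figures.
Rounded: 0.999 kg/s.

0.999 kg/s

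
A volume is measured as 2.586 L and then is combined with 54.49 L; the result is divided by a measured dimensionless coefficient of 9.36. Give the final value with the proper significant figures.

6.10 L

2.586 L + 54.49 L = 57.076 L; the sum is limited to 2 decimal places (4 s.f.).
Carrying full precision, 57.076 ÷ 9.36 = 6.09786324786… L; 9.36 has 3 s.f., so the result keeps min(4, 3) = 3 s.f.
Rounded to 3 significant figures: 6.10 L.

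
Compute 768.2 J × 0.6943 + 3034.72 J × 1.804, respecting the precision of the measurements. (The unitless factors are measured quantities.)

6008 J

768.2 × 0.6943 = 533.36126 → 533.4 J (4 s.f., last digit at the 10^-1 place).
3034.72 × 1.804 = 5474.63488 → 5475 J (4 s.f., last digit at the 10^0 place).
Sum: 6007.99614 J; keep the coarser place, 10^0.
Result: 6008 J.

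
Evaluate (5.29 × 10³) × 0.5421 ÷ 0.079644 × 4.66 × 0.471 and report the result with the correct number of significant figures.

(5.29 × 10³) × 0.5421 ÷ 0.079644 × 4.66 × 0.471 = 79029.428152…
Multiplication/division keeps the fewest significant figures: 5.29 × 10³ → 3 s.f., 0.5421 → 4 s.f., 0.079644 → 5 s.f., 4.66 → 3 s.f., 0.471 → 3 s.f.; limit is 3.
Rounded to 3 significant figures: 7.90 × 10⁴.

7.90 × 10⁴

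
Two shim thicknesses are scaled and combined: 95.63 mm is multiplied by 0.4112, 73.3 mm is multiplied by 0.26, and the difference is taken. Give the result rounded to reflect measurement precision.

95.63 × 0.4112 = 39.323056 → 39.32 mm (4 s.f., last digit at the 10^-2 place).
73.3 × 0.26 = 19.058 → 19 mm (2 s.f., last digit at the 10^0 place).
Difference: 20.265056 mm; keep the coarser place, 10^0.
Result: 2.0 × 10^1 mm.

2.0 × 10^1 mm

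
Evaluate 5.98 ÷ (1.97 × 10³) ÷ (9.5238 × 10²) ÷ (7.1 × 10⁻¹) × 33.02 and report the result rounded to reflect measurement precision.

5.98 ÷ (1.97 × 10³) ÷ (9.5238 × 10²) ÷ (7.1 × 10⁻¹) × 33.02 = 0.000148232492552…
Multiplication/division keeps the fewest significant figures: 5.98 → 3 s.f., 1.97 × 10³ → 3 s.f., 9.5238 × 10² → 5 s.f., 7.1 × 10⁻¹ → 2 s.f., 33.02 → 4 s.f.; limit is 2.
Rounded to 2 significant figures: 1.5 × 10⁻⁴.

1.5 × 10⁻⁴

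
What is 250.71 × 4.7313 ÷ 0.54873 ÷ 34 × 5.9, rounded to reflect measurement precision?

3.8 × 10²

250.71 × 4.7313 ÷ 0.54873 ÷ 34 × 5.9 = 375.116816033…
Multiplication/division keeps the fewest significant figures: 250.71 → 5 s.f., 4.7313 → 5 s.f., 0.54873 → 5 s.f., 34 → 2 s.f., 5.9 → 2 s.f.; limit is 2.
Rounded to 2 significant figures: 3.8 × 10².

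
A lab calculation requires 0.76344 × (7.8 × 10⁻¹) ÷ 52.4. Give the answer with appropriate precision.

0.011

0.76344 × (7.8 × 10⁻¹) ÷ 52.4 = 0.0113641832061…
Multiplication/division keeps the fewest significant figures: 0.76344 → 5 s.f., 7.8 × 10⁻¹ → 2 s.f., 52.4 → 3 s.f.; limit is 2.
Rounded to 2 significant figures: 0.011.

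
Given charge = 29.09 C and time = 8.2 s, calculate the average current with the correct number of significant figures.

3.5 A

average current = 29.09 C ÷ 8.2 s = 3.54756097561… A.
29.09 has 4 significant figures; 8.2 has 2.
Division/multiplication keeps the fewest: 2 significant figures.
Rounded: 3.5 A.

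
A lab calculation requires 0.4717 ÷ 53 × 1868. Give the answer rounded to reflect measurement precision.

17

0.4717 ÷ 53 × 1868 = 16.6252
Multiplication/division keeps the fewest significant figures: 0.4717 → 4 s.f., 53 → 2 s.f., 1868 → 4 s.f.; limit is 2.
Rounded to 2 significant figures: 17.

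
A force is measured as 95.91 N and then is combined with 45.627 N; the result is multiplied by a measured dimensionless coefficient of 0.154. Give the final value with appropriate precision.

21.8 N

95.91 N + 45.627 N = 141.537 N; the sum is limited to 2 decimal places (5 s.f.).
Carrying full precision, 141.537 × 0.154 = 21.796698 N; 0.154 has 3 s.f., so the result keeps min(5, 3) = 3 s.f.
Rounded to 3 significant figures: 21.8 N.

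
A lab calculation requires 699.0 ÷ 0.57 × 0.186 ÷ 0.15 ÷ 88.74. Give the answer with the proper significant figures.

17

699.0 ÷ 0.57 × 0.186 ÷ 0.15 ÷ 88.74 = 17.1358077411…
Multiplication/division keeps the fewest significant figures: 699.0 → 4 s.f., 0.57 → 2 s.f., 0.186 → 3 s.f., 0.15 → 2 s.f., 88.74 → 4 s.f.; limit is 2.
Rounded to 2 significant figures: 17.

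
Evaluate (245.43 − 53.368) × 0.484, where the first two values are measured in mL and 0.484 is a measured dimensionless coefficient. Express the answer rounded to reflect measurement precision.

93.0 mL

245.43 mL − 53.368 mL = 192.062 mL; the difference is limited to 2 decimal places (5 s.f.).
Carrying full precision, 192.062 × 0.484 = 92.958008 mL; 0.484 has 3 s.f., so the result keeps min(5, 3) = 3 s.f.
Rounded to 3 significant figures: 93.0 mL.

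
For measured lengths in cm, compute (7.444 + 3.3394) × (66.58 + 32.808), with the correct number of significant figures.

7.444 + 3.3394 = 10.7834, limited to 3 d.p. → 5 s.f.; 66.58 + 32.808 = 99.388, limited to 2 d.p. → 4 s.f.
Carrying full precision, 10.7834 × 99.388 = 1071.7405592; keep min(5, 4) = 4 s.f.
Rounded to 4 significant figures: 1072 cm².

1072 cm²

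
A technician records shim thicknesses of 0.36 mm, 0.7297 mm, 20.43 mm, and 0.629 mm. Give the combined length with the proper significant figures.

0.36 mm + 0.7297 mm + 20.43 mm + 0.629 mm = 22.1487 mm.
Addition/subtraction keeps the fewest decimal places: 0.36 → 2 decimal places, 0.7297 → 4 decimal places, 20.43 → 2 decimal places, 0.629 → 3 decimal places; limit is 2.
Rounded to 2 decimal places: 22.15 mm.

22.15 mm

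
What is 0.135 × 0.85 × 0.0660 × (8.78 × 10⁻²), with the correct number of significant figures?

0.135 × 0.85 × 0.0660 × (8.78 × 10⁻²) = 0.0006649533
Multiplication/division keeps the fewest significant figures: 0.135 → 3 s.f., 0.85 → 2 s.f., 0.0660 → 3 s.f., 8.78 × 10⁻² → 3 s.f.; limit is 2.
Rounded to 2 significant figures: 6.6 × 10⁻⁴.

6.6 × 10⁻⁴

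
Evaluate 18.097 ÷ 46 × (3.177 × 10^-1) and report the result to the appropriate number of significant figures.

0.12

18.097 ÷ 46 × (3.177 × 10^-1) = 0.124987323913…
Multiplication/division keeps the fewest significant figures: 18.097 → 5 s.f., 46 → 2 s.f., 3.177 × 10^-1 → 4 s.f.; limit is 2.
Rounded to 2 significant figures: 0.12.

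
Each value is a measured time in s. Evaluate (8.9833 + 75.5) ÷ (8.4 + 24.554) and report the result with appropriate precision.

2.56

8.9833 + 75.5 = 84.4833, limited to 1 d.p. → 3 s.f.; 8.4 + 24.554 = 32.954, limited to 1 d.p. → 3 s.f.
Carrying full precision, 84.4833 ÷ 32.954 = 2.56367360563…; keep min(3, 3) = 3 s.f.
Rounded to 3 significant figures: 2.56.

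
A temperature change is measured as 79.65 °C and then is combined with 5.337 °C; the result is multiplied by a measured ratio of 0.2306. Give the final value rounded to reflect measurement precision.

19.60 °C

79.65 °C + 5.337 °C = 84.987 °C; the sum is limited to 2 decimal places (4 s.f.).
Carrying full precision, 84.987 × 0.2306 = 19.5980022 °C; 0.2306 has 4 s.f., so the result keeps min(4, 4) = 4 s.f.
Rounded to 4 significant figures: 19.60 °C.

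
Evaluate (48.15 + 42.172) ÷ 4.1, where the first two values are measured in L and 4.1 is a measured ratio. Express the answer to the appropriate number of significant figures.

48.15 L + 42.172 L = 90.322 L; the sum is limited to 2 decimal places (4 s.f.).
Carrying full precision, 90.322 ÷ 4.1 = 22.0297560976… L; 4.1 has 2 s.f., so the result keeps min(4, 2) = 2 s.f.
Rounded to 2 significant figures: 22 L.

22 L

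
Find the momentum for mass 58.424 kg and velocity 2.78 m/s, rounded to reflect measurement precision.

momentum = 58.424 kg × 2.78 m/s = 162.41872 kg·m/s.
58.424 has 5 significant figures; 2.78 has 3.
Division/multiplication keeps the fewest: 3 significant figures.
Rounded: 162 kg·m/s.

162 kg·m/s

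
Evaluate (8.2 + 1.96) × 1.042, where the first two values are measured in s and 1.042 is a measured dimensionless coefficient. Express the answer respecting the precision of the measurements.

10.6 s

8.2 s + 1.96 s = 10.16 s; the sum is limited to 1 decimal place (3 s.f.).
Carrying full precision, 10.16 × 1.042 = 10.58672 s; 1.042 has 4 s.f., so the result keeps min(3, 4) = 3 s.f.
Rounded to 3 significant figures: 10.6 s.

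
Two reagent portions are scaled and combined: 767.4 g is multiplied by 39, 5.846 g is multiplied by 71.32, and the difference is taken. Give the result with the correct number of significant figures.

3.0 × 10⁴ g

767.4 × 39 = 29928.6 → 3.0 × 10⁴ g (2 s.f., last digit at the 10^3 place).
5.846 × 71.32 = 416.93672 → 416.9 g (4 s.f., last digit at the 10^-1 place).
Difference: 29511.66328 g; keep the coarser place, 10^3.
Result: 3.0 × 10⁴ g.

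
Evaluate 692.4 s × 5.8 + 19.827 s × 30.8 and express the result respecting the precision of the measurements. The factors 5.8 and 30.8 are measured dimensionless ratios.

692.4 × 5.8 = 4015.92 → 4.0 × 10³ s (2 s.f., last digit at the 10^2 place).
19.827 × 30.8 = 610.6716 → 611 s (3 s.f., last digit at the 10^0 place).
Sum: 4626.5916 s; keep the coarser place, 10^2.
Result: 4.6 × 10³ s.

4.6 × 10³ s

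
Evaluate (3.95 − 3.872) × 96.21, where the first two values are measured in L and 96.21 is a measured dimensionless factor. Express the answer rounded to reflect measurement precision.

3.95 L − 3.872 L = 0.078 L; the difference is limited to 2 decimal places (1 s.f.).
Carrying full precision, 0.078 × 96.21 = 7.50438 L; 96.21 has 4 s.f., so the result keeps min(1, 4) = 1 s.f.
Rounded to 1 significant figure: 8 L.

8 L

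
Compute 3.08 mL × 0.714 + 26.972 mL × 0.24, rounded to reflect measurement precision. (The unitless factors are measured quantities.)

3.08 × 0.714 = 2.19912 → 2.20 mL (3 s.f., last digit at the 10^-2 place).
26.972 × 0.24 = 6.47328 → 6.5 mL (2 s.f., last digit at the 10^-1 place).
Sum: 8.6724 mL; keep the coarser place, 10^-1.
Result: 8.7 mL.

8.7 mL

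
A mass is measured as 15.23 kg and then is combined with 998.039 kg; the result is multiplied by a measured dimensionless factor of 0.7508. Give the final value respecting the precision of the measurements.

760.8 kg

15.23 kg + 998.039 kg = 1013.269 kg; the sum is limited to 2 decimal places (6 s.f.).
Carrying full precision, 1013.269 × 0.7508 = 760.7623652 kg; 0.7508 has 4 s.f., so the result keeps min(6, 4) = 4 s.f.
Rounded to 4 significant figures: 760.8 kg.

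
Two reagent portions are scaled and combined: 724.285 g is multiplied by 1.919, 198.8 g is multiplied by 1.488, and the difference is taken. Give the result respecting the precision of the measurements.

724.285 × 1.919 = 1389.902915 → 1.390 × 10³ g (4 s.f., last digit at the 10^0 place).
198.8 × 1.488 = 295.8144 → 295.8 g (4 s.f., last digit at the 10^-1 place).
Difference: 1094.088515 g; keep the coarser place, 10^0.
Result: 1094 g.

1094 g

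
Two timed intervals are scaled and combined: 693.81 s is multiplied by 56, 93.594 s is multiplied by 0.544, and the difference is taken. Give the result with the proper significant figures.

693.81 × 56 = 38853.36 → 3.9 × 10^4 s (2 s.f., last digit at the 10^3 place).
93.594 × 0.544 = 50.915136 → 50.9 s (3 s.f., last digit at the 10^-1 place).
Difference: 38802.444864 s; keep the coarser place, 10^3.
Result: 3.9 × 10^4 s.

3.9 × 10^4 s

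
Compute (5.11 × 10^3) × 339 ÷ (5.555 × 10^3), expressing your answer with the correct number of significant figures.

312

(5.11 × 10^3) × 339 ÷ (5.555 × 10^3) = 311.843384338…
Multiplication/division keeps the fewest significant figures: 5.11 × 10^3 → 3 s.f., 339 → 3 s.f., 5.555 × 10^3 → 4 s.f.; limit is 3.
Rounded to 3 significant figures: 312.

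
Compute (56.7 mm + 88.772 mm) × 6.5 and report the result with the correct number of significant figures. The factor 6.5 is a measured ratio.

9.5 × 10^2 mm

56.7 mm + 88.772 mm = 145.472 mm; the sum is limited to 1 decimal place (4 s.f.).
Carrying full precision, 145.472 × 6.5 = 945.568 mm; 6.5 has 2 s.f., so the result keeps min(4, 2) = 2 s.f.
Rounded to 2 significant figures: 9.5 × 10^2 mm.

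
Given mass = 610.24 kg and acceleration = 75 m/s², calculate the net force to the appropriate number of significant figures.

4.6 × 10⁴ N

net force = 610.24 kg × 75 m/s² = 45768 N.
610.24 has 5 significant figures; 75 has 2.
Division/multiplication keeps the fewest: 2 significant figures.
Rounded: 4.6 × 10⁴ N.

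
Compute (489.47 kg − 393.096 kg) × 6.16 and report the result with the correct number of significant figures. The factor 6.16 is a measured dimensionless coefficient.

594 kg

489.47 kg − 393.096 kg = 96.374 kg; the difference is limited to 2 decimal places (4 s.f.).
Carrying full precision, 96.374 × 6.16 = 593.66384 kg; 6.16 has 3 s.f., so the result keeps min(4, 3) = 3 s.f.
Rounded to 3 significant figures: 594 kg.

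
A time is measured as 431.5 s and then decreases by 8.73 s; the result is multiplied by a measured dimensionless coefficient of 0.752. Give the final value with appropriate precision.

431.5 s − 8.73 s = 422.77 s; the difference is limited to 1 decimal place (4 s.f.).
Carrying full precision, 422.77 × 0.752 = 317.92304 s; 0.752 has 3 s.f., so the result keeps min(4, 3) = 3 s.f.
Rounded to 3 significant figures: 318 s.

318 s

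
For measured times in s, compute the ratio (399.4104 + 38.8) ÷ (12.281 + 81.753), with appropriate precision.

399.4104 + 38.8 = 438.2104, limited to 1 d.p. → 4 s.f.; 12.281 + 81.753 = 94.034, limited to 3 d.p. → 5 s.f.
Carrying full precision, 438.2104 ÷ 94.034 = 4.66012718804…; keep min(4, 5) = 4 s.f.
Rounded to 4 significant figures: 4.660.

4.660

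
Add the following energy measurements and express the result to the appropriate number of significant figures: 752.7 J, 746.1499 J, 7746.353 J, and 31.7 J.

752.7 J + 746.1499 J + 7746.353 J + 31.7 J = 9276.9029 J.
Addition/subtraction keeps the fewest decimal places: 752.7 → 1 decimal place, 746.1499 → 4 decimal places, 7746.353 → 3 decimal places, 31.7 → 1 decimal place; limit is 1.
Rounded to 1 decimal place: 9276.9 J.

9276.9 J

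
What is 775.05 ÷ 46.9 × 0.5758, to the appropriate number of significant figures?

775.05 ÷ 46.9 × 0.5758 = 9.5154326226…
Multiplication/division keeps the fewest significant figures: 775.05 → 5 s.f., 46.9 → 3 s.f., 0.5758 → 4 s.f.; limit is 3.
Rounded to 3 significant figures: 9.52.

9.52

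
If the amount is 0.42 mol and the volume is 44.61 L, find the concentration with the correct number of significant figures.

0.0094 mol/L

concentration = 0.42 mol ÷ 44.61 L = 0.00941492938803… mol/L.
0.42 has 2 significant figures; 44.61 has 4.
Division/multiplication keeps the fewest: 2 significant figures.
Rounded: 0.0094 mol/L.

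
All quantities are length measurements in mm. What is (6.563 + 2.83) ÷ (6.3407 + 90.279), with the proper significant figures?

6.563 + 2.83 = 9.393, limited to 2 d.p. → 3 s.f.; 6.3407 + 90.279 = 96.6197, limited to 3 d.p. → 5 s.f.
Carrying full precision, 9.393 ÷ 96.6197 = 0.0972161991809…; keep min(3, 5) = 3 s.f.
Rounded to 3 significant figures: 0.0972.

0.0972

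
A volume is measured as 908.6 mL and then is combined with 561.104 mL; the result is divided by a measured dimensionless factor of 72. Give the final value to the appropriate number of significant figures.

20. mL

908.6 mL + 561.104 mL = 1469.704 mL; the sum is limited to 1 decimal place (5 s.f.).
Carrying full precision, 1469.704 ÷ 72 = 20.4125555556… mL; 72 has 2 s.f., so the result keeps min(5, 2) = 2 s.f.
Rounded to 2 significant figures: 20. mL.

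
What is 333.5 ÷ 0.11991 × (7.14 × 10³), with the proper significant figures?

1.99 × 10⁷

333.5 ÷ 0.11991 × (7.14 × 10³) = 19858143.6077…
Multiplication/division keeps the fewest significant figures: 333.5 → 4 s.f., 0.11991 → 5 s.f., 7.14 × 10³ → 3 s.f.; limit is 3.
Rounded to 3 significant figures: 1.99 × 10⁷.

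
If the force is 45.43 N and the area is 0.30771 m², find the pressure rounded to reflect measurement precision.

pressure = 45.43 N ÷ 0.30771 m² = 147.639010757… Pa.
45.43 has 4 significant figures; 0.30771 has 5.
Division/multiplication keeps the fewest: 4 significant figures.
Rounded: 147.6 Pa.

147.6 Pa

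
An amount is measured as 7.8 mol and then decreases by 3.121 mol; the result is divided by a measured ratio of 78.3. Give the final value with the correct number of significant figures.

7.8 mol − 3.121 mol = 4.679 mol; the difference is limited to 1 decimal place (2 s.f.).
Carrying full precision, 4.679 ÷ 78.3 = 0.0597573435504… mol; 78.3 has 3 s.f., so the result keeps min(2, 3) = 2 s.f.
Rounded to 2 significant figures: 0.060 mol.

0.060 mol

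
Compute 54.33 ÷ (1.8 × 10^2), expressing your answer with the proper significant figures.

0.30

54.33 ÷ (1.8 × 10^2) = 0.301833333333…
Multiplication/division keeps the fewest significant figures: 54.33 → 4 s.f., 1.8 × 10^2 → 2 s.f.; limit is 2.
Rounded to 2 significant figures: 0.30.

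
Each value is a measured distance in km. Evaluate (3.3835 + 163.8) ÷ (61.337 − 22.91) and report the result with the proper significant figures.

4.351

3.3835 + 163.8 = 167.1835, limited to 1 d.p. → 4 s.f.; 61.337 − 22.91 = 38.427, limited to 2 d.p. → 4 s.f.
Carrying full precision, 167.1835 ÷ 38.427 = 4.35067790876…; keep min(4, 4) = 4 s.f.
Rounded to 4 significant figures: 4.351.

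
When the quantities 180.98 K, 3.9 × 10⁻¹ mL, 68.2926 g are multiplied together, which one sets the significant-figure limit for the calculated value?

3.9 × 10⁻¹ mL

180.98 K → 5 s.f.; 3.9 × 10⁻¹ mL → 2 s.f.; 68.2926 g → 6 s.f.
The fewest is 2 significant figures, from 3.9 × 10⁻¹ mL.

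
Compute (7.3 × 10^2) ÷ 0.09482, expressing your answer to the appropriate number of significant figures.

7.7 × 10^3

(7.3 × 10^2) ÷ 0.09482 = 7698.797722…
Multiplication/division keeps the fewest significant figures: 7.3 × 10^2 → 2 s.f., 0.09482 → 4 s.f.; limit is 2.
Rounded to 2 significant figures: 7.7 × 10^3.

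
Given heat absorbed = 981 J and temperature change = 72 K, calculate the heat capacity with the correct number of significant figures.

heat capacity = 981 J ÷ 72 K = 13.625 J/K.
981 has 3 significant figures; 72 has 2.
Division/multiplication keeps the fewest: 2 significant figures.
Rounded: 14 J/K.

14 J/K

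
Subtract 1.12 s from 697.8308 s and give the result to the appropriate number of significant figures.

697.8308 s − 1.12 s = 696.7108 s.
Addition/subtraction keeps the fewest decimal places: 697.8308 → 4 decimal places, 1.12 → 2 decimal places; limit is 2.
Rounded to 2 decimal places: 696.71 s.

696.71 s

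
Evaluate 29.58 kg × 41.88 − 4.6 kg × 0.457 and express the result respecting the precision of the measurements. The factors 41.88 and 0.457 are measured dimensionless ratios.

29.58 × 41.88 = 1238.8104 → 1239 kg (4 s.f., last digit at the 10^0 place).
4.6 × 0.457 = 2.1022 → 2.1 kg (2 s.f., last digit at the 10^-1 place).
Difference: 1236.7082 kg; keep the coarser place, 10^0.
Result: 1.237 × 10^3 kg.

1.237 × 10^3 kg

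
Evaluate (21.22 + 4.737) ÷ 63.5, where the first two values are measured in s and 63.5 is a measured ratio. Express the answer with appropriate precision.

0.409 s

21.22 s + 4.737 s = 25.957 s; the sum is limited to 2 decimal places (4 s.f.).
Carrying full precision, 25.957 ÷ 63.5 = 0.408771653543… s; 63.5 has 3 s.f., so the result keeps min(4, 3) = 3 s.f.
Rounded to 3 significant figures: 0.409 s.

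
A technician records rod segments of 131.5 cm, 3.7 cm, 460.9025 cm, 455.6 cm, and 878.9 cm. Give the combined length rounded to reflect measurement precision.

131.5 cm + 3.7 cm + 460.9025 cm + 455.6 cm + 878.9 cm = 1930.6025 cm.
Addition/subtraction keeps the fewest decimal places: 131.5 → 1 decimal place, 3.7 → 1 decimal place, 460.9025 → 4 decimal places, 455.6 → 1 decimal place, 878.9 → 1 decimal place; limit is 1.
Rounded to 1 decimal place: 1930.6 cm.

1930.6 cm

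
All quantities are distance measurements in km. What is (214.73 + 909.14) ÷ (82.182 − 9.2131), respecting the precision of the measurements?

214.73 + 909.14 = 1123.87, limited to 2 d.p. → 6 s.f.; 82.182 − 9.2131 = 72.9689, limited to 3 d.p. → 5 s.f.
Carrying full precision, 1123.87 ÷ 72.9689 = 15.4020411436…; keep min(6, 5) = 5 s.f.
Rounded to 5 significant figures: 15.402.

15.402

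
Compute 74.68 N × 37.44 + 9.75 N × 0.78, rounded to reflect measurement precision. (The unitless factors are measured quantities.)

74.68 × 37.44 = 2796.0192 → 2.796 × 10³ N (4 s.f., last digit at the 10^0 place).
9.75 × 0.78 = 7.605 → 7.6 N (2 s.f., last digit at the 10^-1 place).
Sum: 2803.6242 N; keep the coarser place, 10^0.
Result: 2804 N.

2804 N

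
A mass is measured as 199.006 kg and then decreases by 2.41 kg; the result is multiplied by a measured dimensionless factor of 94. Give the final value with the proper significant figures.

1.8 × 10^4 kg

199.006 kg − 2.41 kg = 196.596 kg; the difference is limited to 2 decimal places (5 s.f.).
Carrying full precision, 196.596 × 94 = 18480.024 kg; 94 has 2 s.f., so the result keeps min(5, 2) = 2 s.f.
Rounded to 2 significant figures: 1.8 × 10^4 kg.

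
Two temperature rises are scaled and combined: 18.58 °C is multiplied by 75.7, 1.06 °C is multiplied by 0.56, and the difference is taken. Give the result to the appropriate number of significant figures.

18.58 × 75.7 = 1406.506 → 1.41 × 10^3 °C (3 s.f., last digit at the 10^1 place).
1.06 × 0.56 = 0.5936 → 0.59 °C (2 s.f., last digit at the 10^-2 place).
Difference: 1405.9124 °C; keep the coarser place, 10^1.
Result: 1.41 × 10^3 °C.

1.41 × 10^3 °C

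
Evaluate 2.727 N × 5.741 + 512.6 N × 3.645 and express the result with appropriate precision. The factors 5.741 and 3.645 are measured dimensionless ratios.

2.727 × 5.741 = 15.655707 → 15.66 N (4 s.f., last digit at the 10^-2 place).
512.6 × 3.645 = 1868.427 → 1.868 × 10^3 N (4 s.f., last digit at the 10^0 place).
Sum: 1884.082707 N; keep the coarser place, 10^0.
Result: 1884 N.

1884 N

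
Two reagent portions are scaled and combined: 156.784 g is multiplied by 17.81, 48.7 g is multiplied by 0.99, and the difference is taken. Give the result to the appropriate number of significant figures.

156.784 × 17.81 = 2792.32304 → 2792 g (4 s.f., last digit at the 10^0 place).
48.7 × 0.99 = 48.213 → 48 g (2 s.f., last digit at the 10^0 place).
Difference: 2744.11004 g; keep the coarser place, 10^0.
Result: 2744 g.

2744 g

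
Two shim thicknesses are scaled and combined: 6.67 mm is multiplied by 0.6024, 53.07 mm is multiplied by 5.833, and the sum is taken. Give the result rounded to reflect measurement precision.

6.67 × 0.6024 = 4.018008 → 4.02 mm (3 s.f., last digit at the 10^-2 place).
53.07 × 5.833 = 309.55731 → 309.6 mm (4 s.f., last digit at the 10^-1 place).
Sum: 313.575318 mm; keep the coarser place, 10^-1.
Result: 3.136 × 10^2 mm.

3.136 × 10^2 mm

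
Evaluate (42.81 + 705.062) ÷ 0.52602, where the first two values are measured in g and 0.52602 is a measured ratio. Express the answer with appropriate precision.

42.81 g + 705.062 g = 747.872 g; the sum is limited to 2 decimal places (5 s.f.).
Carrying full precision, 747.872 ÷ 0.52602 = 1421.75582677… g; 0.52602 has 5 s.f., so the result keeps min(5, 5) = 5 s.f.
Rounded to 5 significant figures: 1.4218 × 10^3 g.

1.4218 × 10^3 g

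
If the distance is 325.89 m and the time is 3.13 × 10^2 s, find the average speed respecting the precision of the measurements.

average speed = 325.89 m ÷ 3.13 × 10^2 s = 1.04118210863… m/s.
325.89 has 5 significant figures; 3.13 × 10^2 has 3.
Division/multiplication keeps the fewest: 3 significant figures.
Rounded: 1.04 m/s.

1.04 m/s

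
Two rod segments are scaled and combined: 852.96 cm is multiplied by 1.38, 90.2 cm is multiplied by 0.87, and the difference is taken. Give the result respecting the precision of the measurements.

852.96 × 1.38 = 1177.0848 → 1.18 × 10³ cm (3 s.f., last digit at the 10^1 place).
90.2 × 0.87 = 78.474 → 78 cm (2 s.f., last digit at the 10^0 place).
Difference: 1098.6108 cm; keep the coarser place, 10^1.
Result: 1.10 × 10³ cm.

1.10 × 10³ cm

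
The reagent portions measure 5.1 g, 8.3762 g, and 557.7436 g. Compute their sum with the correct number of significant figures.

5.1 g + 8.3762 g + 557.7436 g = 571.2198 g.
Addition/subtraction keeps the fewest decimal places: 5.1 → 1 decimal place, 8.3762 → 4 decimal places, 557.7436 → 4 decimal places; limit is 1.
Rounded to 1 decimal place: 5.712 × 10^2 g.

5.712 × 10^2 g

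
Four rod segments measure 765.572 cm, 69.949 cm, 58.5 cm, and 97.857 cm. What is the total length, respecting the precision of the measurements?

765.572 cm + 69.949 cm + 58.5 cm + 97.857 cm = 991.878 cm.
Addition/subtraction keeps the fewest decimal places: 765.572 → 3 decimal places, 69.949 → 3 decimal places, 58.5 → 1 decimal place, 97.857 → 3 decimal places; limit is 1.
Rounded to 1 decimal place: 991.9 cm.

991.9 cm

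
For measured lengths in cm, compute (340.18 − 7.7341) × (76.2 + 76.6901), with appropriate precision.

340.18 − 7.7341 = 332.4459, limited to 2 d.p. → 5 s.f.; 76.2 + 76.6901 = 152.8901, limited to 1 d.p. → 4 s.f.
Carrying full precision, 332.4459 × 152.8901 = 50827.6868956…; keep min(5, 4) = 4 s.f.
Rounded to 4 significant figures: 5.083 × 10⁴ cm².

5.083 × 10⁴ cm²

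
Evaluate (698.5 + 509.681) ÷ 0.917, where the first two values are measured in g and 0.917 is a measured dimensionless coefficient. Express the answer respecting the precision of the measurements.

698.5 g + 509.681 g = 1208.181 g; the sum is limited to 1 decimal place (5 s.f.).
Carrying full precision, 1208.181 ÷ 0.917 = 1317.53653217… g; 0.917 has 3 s.f., so the result keeps min(5, 3) = 3 s.f.
Rounded to 3 significant figures: 1.32 × 10³ g.

1.32 × 10³ g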